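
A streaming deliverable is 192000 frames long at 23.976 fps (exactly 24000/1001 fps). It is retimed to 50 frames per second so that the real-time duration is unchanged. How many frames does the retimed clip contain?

400400 frames

Target frames = source frames × (target rate / source rate) = 192000 × (50)/(24000/1001) = 192000 × 1001/480 = 400400.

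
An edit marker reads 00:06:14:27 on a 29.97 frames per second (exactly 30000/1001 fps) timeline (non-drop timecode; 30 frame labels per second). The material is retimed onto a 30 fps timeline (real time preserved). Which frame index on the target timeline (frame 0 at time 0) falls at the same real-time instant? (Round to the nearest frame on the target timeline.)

frame 11258

Source frame index: (0×3600 + 6×60 + 14) × 30 + 27 = 11247.
Real time: 11247 / (30000/1001) = 3752749/10000 s.
Target frame: (3752749/10000) × (30) = 11258247/1000 ≈ 11258.247 → 11258.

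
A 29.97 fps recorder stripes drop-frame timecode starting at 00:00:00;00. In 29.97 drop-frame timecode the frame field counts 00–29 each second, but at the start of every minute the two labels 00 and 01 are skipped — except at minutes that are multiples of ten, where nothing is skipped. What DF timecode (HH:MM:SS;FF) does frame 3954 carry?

Each 10-minute DF block holds 10 × 60 × 30 − 9 × 2 = 17982 frames. 3954 ÷ 17982 → 0 full blocks, remainder 3954.
Within the partial block the first minute is 1800 frames and each further minute 1798, so 2 further minute boundaries passed. Total skipped labels = 18 × 0 + 2 × 2 = 4.
Non-drop label index = 3954 + 4 = 3958; at 30 labels/s that is 00:02:11:28, i.e. DF 00:02:11;28.

00:02:11;28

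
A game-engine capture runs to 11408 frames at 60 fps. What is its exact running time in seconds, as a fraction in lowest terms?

2852/15 seconds

Running time = 11408 ÷ (60) = 11408 × 1/60 = 2852/15 s.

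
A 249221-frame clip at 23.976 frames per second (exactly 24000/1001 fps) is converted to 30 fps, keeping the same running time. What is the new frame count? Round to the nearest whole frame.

Frames at target rate = 249221 × (30) / (24000/1001) = 249470221/800 ≈ 311837.776.
Nearest whole frame: 311838.

311838 frames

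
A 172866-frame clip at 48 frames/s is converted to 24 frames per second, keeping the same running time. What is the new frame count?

86433 frames

Target frames = source frames × (target rate / source rate) = 172866 × (24)/(48) = 172866 × 1/2 = 86433.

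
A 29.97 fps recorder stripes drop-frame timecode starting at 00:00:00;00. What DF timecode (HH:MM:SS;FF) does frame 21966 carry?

Ten DF minutes hold 17982 frames, so frame 21966 lies in block 1 (frames 17982–35963) with 3984 frames into that block.
The block's first minute is 1800 frames and the rest 1798 each; 3984 frames reaches minute 2, so 1 × 18 + 2 × 2 = 22 labels have been skipped so far.
Adding those back, label number 21966 + 22 = 21988 at 30 labels/s is 732 s + 28 f = 0 h 12 min 12 s frame 28, i.e. 00:12:12;28.

00:12:12;28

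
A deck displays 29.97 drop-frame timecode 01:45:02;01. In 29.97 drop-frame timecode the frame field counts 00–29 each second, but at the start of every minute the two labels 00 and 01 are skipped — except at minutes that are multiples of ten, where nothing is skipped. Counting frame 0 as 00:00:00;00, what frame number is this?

Complete 10-minute blocks: 10, each 17982 frames → 179820.
Remaining 5 whole minutes in the current block: 1800 + 4 × 1798 = 8992 frames.
Within the current minute: 2 × 30 + 1 − 2 = 59 (labels ;00/;01 skipped at this minute). Total = 179820 + 8992 + 59 = 188871.

188871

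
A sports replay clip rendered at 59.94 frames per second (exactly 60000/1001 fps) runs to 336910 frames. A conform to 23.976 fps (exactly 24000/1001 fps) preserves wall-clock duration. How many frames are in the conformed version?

Target frames = source frames × (target rate / source rate) = 336910 × (24000/1001)/(60000/1001) = 336910 × 2/5 = 134764.

134764 frames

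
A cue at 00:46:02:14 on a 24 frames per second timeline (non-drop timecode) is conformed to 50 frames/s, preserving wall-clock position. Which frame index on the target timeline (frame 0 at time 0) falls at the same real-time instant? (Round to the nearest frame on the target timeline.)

frame 138129

Source frame index: (0×3600 + 46×60 + 2) × 24 + 14 = 66302.
Real time: 66302 / (24) = 33151/12 s.
Target frame: (33151/12) × (50) = 828775/6 ≈ 138129.167 → 138129.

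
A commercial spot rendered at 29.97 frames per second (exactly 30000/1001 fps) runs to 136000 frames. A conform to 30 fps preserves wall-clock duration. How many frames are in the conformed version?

Target frames = source frames × (target rate / source rate) = 136000 × (30)/(30000/1001) = 136000 × 1001/1000 = 136136.

136136 frames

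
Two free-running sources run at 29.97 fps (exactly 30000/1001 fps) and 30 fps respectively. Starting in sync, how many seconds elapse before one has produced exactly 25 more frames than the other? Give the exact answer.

5005/6 seconds

The gap grows by |30 − 30000/1001| = 30/1001 frames per second.
Time for a 25-frame gap: 25 ÷ (30/1001) = 5005/6 s.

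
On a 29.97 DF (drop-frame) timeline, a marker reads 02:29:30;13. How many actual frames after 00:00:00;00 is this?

268843

Complete 10-minute blocks: 14, each 17982 frames → 251748.
Remaining 9 whole minutes in the current block: 1800 + 8 × 1798 = 16184 frames.
Within the current minute: 30 × 30 + 13 − 2 = 911 (labels ;00/;01 skipped at this minute). Total = 251748 + 16184 + 911 = 268843.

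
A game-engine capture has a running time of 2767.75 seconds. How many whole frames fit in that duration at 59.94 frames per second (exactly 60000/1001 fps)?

165899 frames

Frames = 2767.75 × 60000/1001 = 166065000/1001 ≈ 165899.1009.
Complete frames: 165899.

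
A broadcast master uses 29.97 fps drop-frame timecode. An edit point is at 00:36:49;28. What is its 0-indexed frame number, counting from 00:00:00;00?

66232

Complete 10-minute blocks: 3, each 17982 frames → 53946.
Remaining 6 whole minutes in the current block: 1800 + 5 × 1798 = 10790 frames.
Within the current minute: 49 × 30 + 28 − 2 = 1496 (labels ;00/;01 skipped at this minute). Total = 53946 + 10790 + 1496 = 66232.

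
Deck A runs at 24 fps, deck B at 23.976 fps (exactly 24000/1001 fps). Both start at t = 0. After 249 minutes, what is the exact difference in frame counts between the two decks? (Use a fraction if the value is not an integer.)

358560/1001 frames

249 min = 14940 s.
A emits 24 × 14940 = 358560 frames; B emits 24000/1001 × 14940 = 358560000/1001.
Difference = 358560/1001 frames (≈ 358.2018); B is behind A.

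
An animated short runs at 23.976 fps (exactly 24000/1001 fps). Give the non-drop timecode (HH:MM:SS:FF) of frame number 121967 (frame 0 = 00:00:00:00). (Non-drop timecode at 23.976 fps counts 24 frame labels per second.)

121967 ÷ 24 = 5081 full seconds, remainder 23 frames.
5081 s = 1 h 24 min 41 s.
Timecode: 01:24:41:23.

01:24:41:23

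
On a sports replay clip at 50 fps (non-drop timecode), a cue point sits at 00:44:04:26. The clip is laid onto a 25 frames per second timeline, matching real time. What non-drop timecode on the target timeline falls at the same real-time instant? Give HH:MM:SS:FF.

Source frame index: (0×3600 + 44×60 + 4) × 50 + 26 = 132226.
Real time: 132226 / (50) = 66113/25 s.
Target frame: (66113/25) × (25) = 66113.
At 25 labels/s: frame 66113 → 00:44:04:13.

00:44:04:13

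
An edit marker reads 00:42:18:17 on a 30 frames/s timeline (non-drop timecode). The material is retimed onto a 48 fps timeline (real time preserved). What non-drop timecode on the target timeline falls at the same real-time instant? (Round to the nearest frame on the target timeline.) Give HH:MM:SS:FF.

Source frame index: (0×3600 + 42×60 + 18) × 30 + 17 = 76157.
Real time: 76157 / (30) = 76157/30 s.
Target frame: (76157/30) × (48) = 609256/5 ≈ 121851.200 → 121851.
At 48 labels/s: frame 121851 → 00:42:18:27.

00:42:18:27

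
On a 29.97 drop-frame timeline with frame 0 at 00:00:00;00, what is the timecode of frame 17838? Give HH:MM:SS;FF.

Ten DF minutes hold 17982 frames, so frame 17838 lies in block 0 (frames 0–17981) with 17838 frames into that block.
The block's first minute is 1800 frames and the rest 1798 each; 17838 frames reaches minute 9, so 0 × 18 + 9 × 2 = 18 labels have been skipped so far.
Adding those back, label number 17838 + 18 = 17856 at 30 labels/s is 595 s + 6 f = 0 h 9 min 55 s frame 6, i.e. 00:09:55;06.

00:09:55;06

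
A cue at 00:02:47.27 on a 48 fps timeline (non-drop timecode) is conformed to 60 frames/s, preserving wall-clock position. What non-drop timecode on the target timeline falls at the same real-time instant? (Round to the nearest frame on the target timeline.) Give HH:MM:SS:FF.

Source frame index: (0×3600 + 2×60 + 47) × 48 + 27 = 8043.
Real time: 8043 / (48) = 2681/16 s.
Target frame: (2681/16) × (60) = 40215/4 ≈ 10053.750 → 10054.
At 60 labels/s: frame 10054 → 00:02:47:34.

00:02:47:34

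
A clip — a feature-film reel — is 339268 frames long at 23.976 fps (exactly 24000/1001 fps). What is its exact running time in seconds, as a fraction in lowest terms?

84901817/6000 seconds

Running time = 339268 ÷ (24000/1001) = 339268 × 1001/24000 = 84901817/6000 s.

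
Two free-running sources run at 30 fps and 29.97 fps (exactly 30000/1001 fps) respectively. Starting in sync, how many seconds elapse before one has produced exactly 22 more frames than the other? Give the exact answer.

The gap grows by |30000/1001 − 30| = 30/1001 frames per second.
Time for a 22-frame gap: 22 ÷ (30/1001) = 11011/15 s.

11011/15 seconds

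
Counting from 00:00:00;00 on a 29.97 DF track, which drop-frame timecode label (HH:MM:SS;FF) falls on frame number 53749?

00:29:53;13

Each 10-minute DF block holds 10 × 60 × 30 − 9 × 2 = 17982 frames. 53749 ÷ 17982 → 2 full blocks, remainder 17785.
Within the partial block the first minute is 1800 frames and each further minute 1798, so 9 further minute boundaries passed. Total skipped labels = 18 × 2 + 2 × 9 = 54.
Non-drop label index = 53749 + 54 = 53803; at 30 labels/s that is 00:29:53:13, i.e. DF 00:29:53;13.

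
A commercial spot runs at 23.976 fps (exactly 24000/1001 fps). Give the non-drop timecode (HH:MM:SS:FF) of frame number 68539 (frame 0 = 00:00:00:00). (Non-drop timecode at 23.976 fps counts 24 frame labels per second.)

00:47:35:19

68539 ÷ 24 = 2855 full seconds, remainder 19 frames.
2855 s = 0 h 47 min 35 s.
Timecode: 00:47:35:19.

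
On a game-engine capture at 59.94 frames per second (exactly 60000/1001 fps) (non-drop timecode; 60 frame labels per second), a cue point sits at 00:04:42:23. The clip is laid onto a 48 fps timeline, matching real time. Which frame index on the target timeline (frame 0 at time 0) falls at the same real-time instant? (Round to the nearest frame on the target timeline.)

Source frame index: (0×3600 + 4×60 + 42) × 60 + 23 = 16943.
Real time: 16943 / (60000/1001) = 16959943/60000 s.
Target frame: (16959943/60000) × (48) = 16959943/1250 ≈ 13567.954 → 13568.

frame 13568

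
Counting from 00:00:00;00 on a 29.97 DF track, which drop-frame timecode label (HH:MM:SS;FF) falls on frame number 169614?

01:34:19;14

Ten DF minutes hold 17982 frames, so frame 169614 lies in block 9 (frames 161838–179819) with 7776 frames into that block.
The block's first minute is 1800 frames and the rest 1798 each; 7776 frames reaches minute 4, so 9 × 18 + 4 × 2 = 170 labels have been skipped so far.
Adding those back, label number 169614 + 170 = 169784 at 30 labels/s is 5659 s + 14 f = 1 h 34 min 19 s frame 14, i.e. 01:34:19;14.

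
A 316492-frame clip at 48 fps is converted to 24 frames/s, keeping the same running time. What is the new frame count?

158246 frames

Frames at target rate = 316492 × (24) / (48) = 158246.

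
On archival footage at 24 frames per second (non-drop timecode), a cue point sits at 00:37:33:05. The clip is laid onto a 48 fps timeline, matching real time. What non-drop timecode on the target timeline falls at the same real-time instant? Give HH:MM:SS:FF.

Source frame index: (0×3600 + 37×60 + 33) × 24 + 5 = 54077.
Real time: 54077 / (24) = 54077/24 s.
Target frame: (54077/24) × (48) = 108154.
At 48 labels/s: frame 108154 → 00:37:33:10.

00:37:33:10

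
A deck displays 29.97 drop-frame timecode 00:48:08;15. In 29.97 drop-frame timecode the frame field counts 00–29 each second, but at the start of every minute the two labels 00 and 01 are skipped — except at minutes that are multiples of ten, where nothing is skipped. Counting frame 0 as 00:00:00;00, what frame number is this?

As if non-drop at 30 labels/s: (0 × 3600 + 48 × 60 + 8) × 30 + 15 = 86655.
Minute boundaries passed: 48; those not divisible by 10: 48 − 4 = 44; dropped labels = 2 × 44 = 88.
Actual frame index = 86655 − 88 = 86567.

86567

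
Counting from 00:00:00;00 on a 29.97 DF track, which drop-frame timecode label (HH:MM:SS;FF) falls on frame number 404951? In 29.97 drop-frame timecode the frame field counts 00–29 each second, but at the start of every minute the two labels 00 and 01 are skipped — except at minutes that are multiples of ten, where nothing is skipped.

Each 10-minute DF block holds 10 × 60 × 30 − 9 × 2 = 17982 frames. 404951 ÷ 17982 → 22 full blocks, remainder 9347.
Within the partial block the first minute is 1800 frames and each further minute 1798, so 5 further minute boundaries passed. Total skipped labels = 18 × 22 + 2 × 5 = 406.
Non-drop label index = 404951 + 406 = 405357; at 30 labels/s that is 03:45:11:27, i.e. DF 03:45:11;27.

03:45:11;27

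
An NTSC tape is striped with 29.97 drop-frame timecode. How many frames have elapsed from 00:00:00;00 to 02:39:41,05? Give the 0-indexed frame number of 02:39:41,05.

As if non-drop at 30 labels/s: (2 × 3600 + 39 × 60 + 41) × 30 + 5 = 287435.
Minute boundaries passed: 159; those not divisible by 10: 159 − 15 = 144; dropped labels = 2 × 144 = 288.
Actual frame index = 287435 − 288 = 287147.

287147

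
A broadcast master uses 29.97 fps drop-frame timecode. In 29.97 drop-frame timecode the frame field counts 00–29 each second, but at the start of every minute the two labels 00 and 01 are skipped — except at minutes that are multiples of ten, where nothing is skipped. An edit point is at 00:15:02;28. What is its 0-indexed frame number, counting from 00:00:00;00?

27060

As if non-drop at 30 labels/s: (0 × 3600 + 15 × 60 + 2) × 30 + 28 = 27088.
Minute boundaries passed: 15; those not divisible by 10: 15 − 1 = 14; dropped labels = 2 × 14 = 28.
Actual frame index = 27088 − 28 = 27060.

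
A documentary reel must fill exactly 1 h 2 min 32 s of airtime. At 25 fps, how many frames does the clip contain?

93800 frames

1 h 2 min 32 s = 3752 s.
Frames = 3752 × 25 = 93800.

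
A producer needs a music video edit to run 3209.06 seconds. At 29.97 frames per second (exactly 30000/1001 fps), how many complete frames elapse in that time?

96175 frames

Frames = 3209.06 × 30000/1001 = 96271800/1001 ≈ 96175.6244.
Complete frames: 96175.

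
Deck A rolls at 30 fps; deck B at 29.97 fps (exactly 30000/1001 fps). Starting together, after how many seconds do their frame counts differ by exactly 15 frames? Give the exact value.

The gap grows by |30000/1001 − 30| = 30/1001 frames per second.
Time for a 15-frame gap: 15 ÷ (30/1001) = 500.5 s.

500.5 seconds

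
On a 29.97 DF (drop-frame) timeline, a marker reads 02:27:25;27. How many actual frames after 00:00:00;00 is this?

As if non-drop at 30 labels/s: (2 × 3600 + 27 × 60 + 25) × 30 + 27 = 265377.
Minute boundaries passed: 147; those not divisible by 10: 147 − 14 = 133; dropped labels = 2 × 133 = 266.
Actual frame index = 265377 − 266 = 265111.

265111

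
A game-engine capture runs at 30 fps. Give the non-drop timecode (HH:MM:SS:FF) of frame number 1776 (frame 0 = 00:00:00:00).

00:00:59:06

1776 ÷ 30 = 59 full seconds, remainder 6 frames.
59 s = 0 h 0 min 59 s.
Timecode: 00:00:59:06.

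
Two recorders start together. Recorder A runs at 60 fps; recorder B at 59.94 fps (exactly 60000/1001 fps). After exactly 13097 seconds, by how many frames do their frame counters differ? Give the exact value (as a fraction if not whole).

112260/143 frames

A emits 60 × 13097 = 785820 frames; B emits 60000/1001 × 13097 = 112260000/143.
Difference = 112260/143 frames (≈ 785.0350); B is behind A.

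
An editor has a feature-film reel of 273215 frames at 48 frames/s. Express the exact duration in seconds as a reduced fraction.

Running time = 273215 ÷ (48) = 273215 × 1/48 = 273215/48 s.

273215/48 seconds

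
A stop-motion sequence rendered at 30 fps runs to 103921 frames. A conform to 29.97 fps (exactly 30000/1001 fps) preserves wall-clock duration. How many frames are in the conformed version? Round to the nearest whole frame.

103817 frames

Frames at target rate = 103921 × (30000/1001) / (30) = 103921000/1001 ≈ 103817.183.
Nearest whole frame: 103817.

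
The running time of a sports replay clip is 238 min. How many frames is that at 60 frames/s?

238 min = 14280 s.
Frames = 14280 × 60 = 856800.

856800 frames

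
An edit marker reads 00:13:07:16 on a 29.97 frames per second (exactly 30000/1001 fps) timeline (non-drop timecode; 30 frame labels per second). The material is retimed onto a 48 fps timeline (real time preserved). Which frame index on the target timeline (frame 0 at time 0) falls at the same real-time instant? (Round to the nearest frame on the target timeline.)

Source frame index: (0×3600 + 13×60 + 7) × 30 + 16 = 23626.
Real time: 23626 / (30000/1001) = 11824813/15000 s.
Target frame: (11824813/15000) × (48) = 23649626/625 ≈ 37839.402 → 37839.

frame 37839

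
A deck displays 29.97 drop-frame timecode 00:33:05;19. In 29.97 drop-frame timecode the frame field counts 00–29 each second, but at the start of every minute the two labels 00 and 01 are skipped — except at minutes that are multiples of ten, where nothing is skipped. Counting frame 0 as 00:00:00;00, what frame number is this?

As if non-drop at 30 labels/s: (0 × 3600 + 33 × 60 + 5) × 30 + 19 = 59569.
Minute boundaries passed: 33; those not divisible by 10: 33 − 3 = 30; dropped labels = 2 × 30 = 60.
Actual frame index = 59569 − 60 = 59509.

59509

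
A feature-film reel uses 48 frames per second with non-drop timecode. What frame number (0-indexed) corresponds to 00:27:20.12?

78732

Total seconds to the label: (0 × 3600 + 27 × 60 + 20) = 1640.
Frame index = 1640 × 48 + 12 = 78732.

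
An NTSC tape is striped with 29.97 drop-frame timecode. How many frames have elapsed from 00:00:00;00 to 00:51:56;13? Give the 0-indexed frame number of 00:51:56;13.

Complete 10-minute blocks: 5, each 17982 frames → 89910.
Remaining 1 whole minute in the current block: 1800 + 0 × 1798 = 1800 frames.
Within the current minute: 56 × 30 + 13 − 2 = 1691 (labels ;00/;01 skipped at this minute). Total = 89910 + 1800 + 1691 = 93401.

93401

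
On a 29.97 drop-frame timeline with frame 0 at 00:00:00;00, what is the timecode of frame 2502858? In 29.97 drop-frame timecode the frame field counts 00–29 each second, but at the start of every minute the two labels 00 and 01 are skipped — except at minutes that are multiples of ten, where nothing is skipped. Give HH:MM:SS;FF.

23:11:52;02

Ten DF minutes hold 17982 frames, so frame 2502858 lies in block 139 (frames 2499498–2517479) with 3360 frames into that block.
The block's first minute is 1800 frames and the rest 1798 each; 3360 frames reaches minute 1, so 139 × 18 + 1 × 2 = 2504 labels have been skipped so far.
Adding those back, label number 2502858 + 2504 = 2505362 at 30 labels/s is 83512 s + 2 f = 23 h 11 min 52 s frame 2, i.e. 23:11:52;02.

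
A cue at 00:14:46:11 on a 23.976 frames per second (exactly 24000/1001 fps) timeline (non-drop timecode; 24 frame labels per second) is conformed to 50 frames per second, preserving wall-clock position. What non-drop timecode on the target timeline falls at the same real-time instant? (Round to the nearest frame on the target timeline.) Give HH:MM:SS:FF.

00:14:47:17

Source frame index: (0×3600 + 14×60 + 46) × 24 + 11 = 21275.
Real time: 21275 / (24000/1001) = 851851/960 s.
Target frame: (851851/960) × (50) = 4259255/96 ≈ 44367.240 → 44367.
At 50 labels/s: frame 44367 → 00:14:47:17.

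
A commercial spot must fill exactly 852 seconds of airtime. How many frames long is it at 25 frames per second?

Frames = 852 × 25 = 21300.

21300 frames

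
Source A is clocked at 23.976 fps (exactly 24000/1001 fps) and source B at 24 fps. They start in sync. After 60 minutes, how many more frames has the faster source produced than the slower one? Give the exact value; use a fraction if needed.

60 min = 3600 s.
A emits 24000/1001 × 3600 = 86400000/1001 frames; B emits 24 × 3600 = 86400.
Difference = 86400/1001 frames (≈ 86.3137); B is ahead of A.

86400/1001 frames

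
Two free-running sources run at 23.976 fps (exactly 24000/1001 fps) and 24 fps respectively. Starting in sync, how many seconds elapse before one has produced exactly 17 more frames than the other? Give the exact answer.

The gap grows by |24 − 24000/1001| = 24/1001 frames per second.
Time for a 17-frame gap: 17 ÷ (24/1001) = 17017/24 s.

17017/24 seconds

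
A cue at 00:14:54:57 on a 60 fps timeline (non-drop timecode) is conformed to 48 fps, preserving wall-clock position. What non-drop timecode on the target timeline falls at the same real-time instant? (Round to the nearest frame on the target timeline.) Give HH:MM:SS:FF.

00:14:54:46

Source frame index: (0×3600 + 14×60 + 54) × 60 + 57 = 53697.
Real time: 53697 / (60) = 17899/20 s.
Target frame: (17899/20) × (48) = 214788/5 ≈ 42957.600 → 42958.
At 48 labels/s: frame 42958 → 00:14:54:46.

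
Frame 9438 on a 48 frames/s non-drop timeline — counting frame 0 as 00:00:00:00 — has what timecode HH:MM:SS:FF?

00:03:16:30

9438 ÷ 48 = 196 full seconds, remainder 30 frames.
196 s = 0 h 3 min 16 s.
Timecode: 00:03:16:30.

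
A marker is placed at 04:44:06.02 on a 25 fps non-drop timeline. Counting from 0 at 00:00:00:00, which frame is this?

frame 426152

Total seconds to the label: (4 × 3600 + 44 × 60 + 6) = 17046.
Frame index = 17046 × 25 + 2 = 426152.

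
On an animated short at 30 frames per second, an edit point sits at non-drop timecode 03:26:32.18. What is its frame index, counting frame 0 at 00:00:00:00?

Total seconds to the label: (3 × 3600 + 26 × 60 + 32) = 12392.
Frame index = 12392 × 30 + 18 = 371778.

371778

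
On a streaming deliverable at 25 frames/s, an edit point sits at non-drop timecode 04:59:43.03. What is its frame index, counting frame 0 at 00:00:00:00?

frame 449578

Total seconds to the label: (4 × 3600 + 59 × 60 + 43) = 17983.
Frame index = 17983 × 25 + 3 = 449578.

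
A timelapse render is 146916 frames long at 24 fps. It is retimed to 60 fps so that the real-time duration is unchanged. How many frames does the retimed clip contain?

Frames at target rate = 146916 × (60) / (24) = 367290.

367290 frames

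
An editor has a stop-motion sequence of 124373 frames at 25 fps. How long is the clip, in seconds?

4974.92 seconds

Running time = 124373 / (25) = 4974.92 s.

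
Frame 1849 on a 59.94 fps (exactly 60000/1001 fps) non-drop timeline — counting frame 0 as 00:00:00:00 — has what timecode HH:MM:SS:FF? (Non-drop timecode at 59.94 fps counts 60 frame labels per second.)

00:00:30:49

1849 ÷ 60 = 30 full seconds, remainder 49 frames.
30 s = 0 h 0 min 30 s.
Timecode: 00:00:30:49.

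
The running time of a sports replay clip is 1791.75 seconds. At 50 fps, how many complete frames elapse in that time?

Frames = 1791.75 × 50 = 179175/2 ≈ 89587.5000.
Complete frames: 89587.

89587 frames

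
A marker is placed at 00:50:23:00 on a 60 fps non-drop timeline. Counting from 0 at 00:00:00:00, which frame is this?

Total seconds to the label: (0 × 3600 + 50 × 60 + 23) = 3023.
Frame index = 3023 × 60 + 0 = 181380.

181380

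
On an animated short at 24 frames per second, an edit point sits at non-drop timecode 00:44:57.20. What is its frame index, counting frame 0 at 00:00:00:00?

64748

Total seconds to the label: (0 × 3600 + 44 × 60 + 57) = 2697.
Frame index = 2697 × 24 + 20 = 64748.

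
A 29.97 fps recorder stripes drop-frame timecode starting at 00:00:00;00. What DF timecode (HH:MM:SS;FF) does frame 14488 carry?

Each 10-minute DF block holds 10 × 60 × 30 − 9 × 2 = 17982 frames. 14488 ÷ 17982 → 0 full blocks, remainder 14488.
Within the partial block the first minute is 1800 frames and each further minute 1798, so 8 further minute boundaries passed. Total skipped labels = 18 × 0 + 2 × 8 = 16.
Non-drop label index = 14488 + 16 = 14504; at 30 labels/s that is 00:08:03:14, i.e. DF 00:08:03;14.

00:08:03;14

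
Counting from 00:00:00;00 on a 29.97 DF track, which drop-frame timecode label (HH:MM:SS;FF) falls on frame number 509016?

04:43:04;06

Each 10-minute DF block holds 10 × 60 × 30 − 9 × 2 = 17982 frames. 509016 ÷ 17982 → 28 full blocks, remainder 5520.
Within the partial block the first minute is 1800 frames and each further minute 1798, so 3 further minute boundaries passed. Total skipped labels = 18 × 28 + 2 × 3 = 510.
Non-drop label index = 509016 + 510 = 509526; at 30 labels/s that is 04:43:04:06, i.e. DF 04:43:04;06.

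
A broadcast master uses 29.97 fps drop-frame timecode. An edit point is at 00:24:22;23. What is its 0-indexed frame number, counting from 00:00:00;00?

43839

Complete 10-minute blocks: 2, each 17982 frames → 35964.
Remaining 4 whole minutes in the current block: 1800 + 3 × 1798 = 7194 frames.
Within the current minute: 22 × 30 + 23 − 2 = 681 (labels ;00/;01 skipped at this minute). Total = 35964 + 7194 + 681 = 43839.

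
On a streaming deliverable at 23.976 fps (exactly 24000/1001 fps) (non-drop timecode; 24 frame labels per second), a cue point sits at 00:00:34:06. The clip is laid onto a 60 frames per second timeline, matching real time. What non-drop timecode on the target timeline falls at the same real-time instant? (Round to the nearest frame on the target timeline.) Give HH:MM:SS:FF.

00:00:34:17

Source frame index: (0×3600 + 0×60 + 34) × 24 + 6 = 822.
Real time: 822 / (24000/1001) = 137137/4000 s.
Target frame: (137137/4000) × (60) = 411411/200 ≈ 2057.055 → 2057.
At 60 labels/s: frame 2057 → 00:00:34:17.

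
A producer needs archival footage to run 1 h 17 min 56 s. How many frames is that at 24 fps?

112224 frames

1 h 17 min 56 s = 4676 s.
Frames = 4676 × 24 = 112224.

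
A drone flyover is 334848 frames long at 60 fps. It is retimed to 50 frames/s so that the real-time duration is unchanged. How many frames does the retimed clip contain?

279040 frames

Target frames = source frames × (target rate / source rate) = 334848 × (50)/(60) = 334848 × 5/6 = 279040.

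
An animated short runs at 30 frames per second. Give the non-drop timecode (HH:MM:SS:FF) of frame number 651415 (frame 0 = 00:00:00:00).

06:01:53:25

651415 ÷ 30 = 21713 full seconds, remainder 25 frames.
21713 s = 6 h 1 min 53 s.
Timecode: 06:01:53:25.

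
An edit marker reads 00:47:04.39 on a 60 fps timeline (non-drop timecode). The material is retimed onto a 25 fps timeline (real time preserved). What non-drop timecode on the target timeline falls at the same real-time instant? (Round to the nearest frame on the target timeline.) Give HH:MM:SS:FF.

00:47:04:16

Source frame index: (0×3600 + 47×60 + 4) × 60 + 39 = 169479.
Real time: 169479 / (60) = 56493/20 s.
Target frame: (56493/20) × (25) = 282465/4 ≈ 70616.250 → 70616.
At 25 labels/s: frame 70616 → 00:47:04:16.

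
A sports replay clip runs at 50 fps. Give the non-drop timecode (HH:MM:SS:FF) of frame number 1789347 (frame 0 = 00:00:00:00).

1789347 ÷ 50 = 35786 full seconds, remainder 47 frames.
35786 s = 9 h 56 min 26 s.
Timecode: 09:56:26:47.

09:56:26:47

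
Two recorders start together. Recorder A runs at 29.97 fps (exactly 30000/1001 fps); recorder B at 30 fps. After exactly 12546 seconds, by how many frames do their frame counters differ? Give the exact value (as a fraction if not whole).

376380/1001 frames

A emits 30000/1001 × 12546 = 376380000/1001 frames; B emits 30 × 12546 = 376380.
Difference = 376380/1001 frames (≈ 376.0040); B is ahead of A.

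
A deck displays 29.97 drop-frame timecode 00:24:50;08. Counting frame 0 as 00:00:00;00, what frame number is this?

44664

Complete 10-minute blocks: 2, each 17982 frames → 35964.
Remaining 4 whole minutes in the current block: 1800 + 3 × 1798 = 7194 frames.
Within the current minute: 50 × 30 + 8 − 2 = 1506 (labels ;00/;01 skipped at this minute). Total = 35964 + 7194 + 1506 = 44664.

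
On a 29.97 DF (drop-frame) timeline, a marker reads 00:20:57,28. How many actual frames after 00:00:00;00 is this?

37702

Complete 10-minute blocks: 2, each 17982 frames → 35964.
Remaining 0 whole minutes in the current block: 0 frames.
Within the current minute: 57 × 30 + 28 = 1738. Total = 35964 + 0 + 1738 = 37702.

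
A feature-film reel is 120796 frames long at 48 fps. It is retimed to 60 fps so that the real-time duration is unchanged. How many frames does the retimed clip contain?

Target frames = source frames × (target rate / source rate) = 120796 × (60)/(48) = 120796 × 5/4 = 150995.

150995 frames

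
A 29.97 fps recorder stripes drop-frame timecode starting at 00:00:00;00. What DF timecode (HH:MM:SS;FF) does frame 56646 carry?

00:31:30;02

Each 10-minute DF block holds 10 × 60 × 30 − 9 × 2 = 17982 frames. 56646 ÷ 17982 → 3 full blocks, remainder 2700.
Within the partial block the first minute is 1800 frames and each further minute 1798, so 1 further minute boundary passed. Total skipped labels = 18 × 3 + 2 × 1 = 56.
Non-drop label index = 56646 + 56 = 56702; at 30 labels/s that is 00:31:30:02, i.e. DF 00:31:30;02.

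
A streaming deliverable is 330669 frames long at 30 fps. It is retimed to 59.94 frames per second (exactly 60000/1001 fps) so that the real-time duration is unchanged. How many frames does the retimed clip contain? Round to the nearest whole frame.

Frames at target rate = 330669 × (60000/1001) / (30) = 661338000/1001 ≈ 660677.323.
Nearest whole frame: 660677.

660677 frames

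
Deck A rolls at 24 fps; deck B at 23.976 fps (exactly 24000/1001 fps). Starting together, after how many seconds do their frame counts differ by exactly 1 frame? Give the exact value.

1001/24 seconds

The gap grows by |24000/1001 − 24| = 24/1001 frames per second.
Time for a 1-frame gap: 1 ÷ (24/1001) = 1001/24 s.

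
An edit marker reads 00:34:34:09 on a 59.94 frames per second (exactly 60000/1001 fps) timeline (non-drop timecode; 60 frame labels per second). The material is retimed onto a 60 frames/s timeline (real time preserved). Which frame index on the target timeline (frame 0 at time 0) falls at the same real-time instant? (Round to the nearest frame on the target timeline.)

frame 124573

Source frame index: (0×3600 + 34×60 + 34) × 60 + 9 = 124449.
Real time: 124449 / (60000/1001) = 41524483/20000 s.
Target frame: (41524483/20000) × (60) = 124573449/1000 ≈ 124573.449 → 124573.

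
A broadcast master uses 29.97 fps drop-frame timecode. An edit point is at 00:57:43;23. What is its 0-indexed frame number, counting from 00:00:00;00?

As if non-drop at 30 labels/s: (0 × 3600 + 57 × 60 + 43) × 30 + 23 = 103913.
Minute boundaries passed: 57; those not divisible by 10: 57 − 5 = 52; dropped labels = 2 × 52 = 104.
Actual frame index = 103913 − 104 = 103809.

103809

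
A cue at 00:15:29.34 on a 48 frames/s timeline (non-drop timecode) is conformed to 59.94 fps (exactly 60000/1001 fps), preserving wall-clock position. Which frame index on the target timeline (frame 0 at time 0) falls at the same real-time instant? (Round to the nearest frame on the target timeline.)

Source frame index: (0×3600 + 15×60 + 29) × 48 + 34 = 44626.
Real time: 44626 / (48) = 22313/24 s.
Target frame: (22313/24) × (60000/1001) = 55782500/1001 ≈ 55726.773 → 55727.

frame 55727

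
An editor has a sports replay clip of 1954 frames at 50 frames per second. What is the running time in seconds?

Running time = 1954 / (50) = 39.08 s.

39.08 seconds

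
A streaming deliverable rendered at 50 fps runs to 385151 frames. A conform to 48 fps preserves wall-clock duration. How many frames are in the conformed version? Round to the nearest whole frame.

Frames at target rate = 385151 × (48) / (50) = 9243624/25 ≈ 369744.960.
Nearest whole frame: 369745.

369745 frames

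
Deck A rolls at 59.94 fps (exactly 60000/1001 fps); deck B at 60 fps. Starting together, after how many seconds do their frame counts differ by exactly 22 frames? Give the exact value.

The gap grows by |60 − 60000/1001| = 60/1001 frames per second.
Time for a 22-frame gap: 22 ÷ (60/1001) = 11011/30 s.

11011/30 seconds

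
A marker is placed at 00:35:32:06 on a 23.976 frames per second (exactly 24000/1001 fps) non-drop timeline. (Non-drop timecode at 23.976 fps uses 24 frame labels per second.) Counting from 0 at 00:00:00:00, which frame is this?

Total seconds to the label: (0 × 3600 + 35 × 60 + 32) = 2132.
Frame index = 2132 × 24 + 6 = 51174.

51174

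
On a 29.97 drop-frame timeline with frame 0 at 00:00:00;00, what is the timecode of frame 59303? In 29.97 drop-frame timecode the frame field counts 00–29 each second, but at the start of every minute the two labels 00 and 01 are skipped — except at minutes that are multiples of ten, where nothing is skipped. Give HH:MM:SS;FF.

Each 10-minute DF block holds 10 × 60 × 30 − 9 × 2 = 17982 frames. 59303 ÷ 17982 → 3 full blocks, remainder 5357.
Within the partial block the first minute is 1800 frames and each further minute 1798, so 2 further minute boundaries passed. Total skipped labels = 18 × 3 + 2 × 2 = 58.
Non-drop label index = 59303 + 58 = 59361; at 30 labels/s that is 00:32:58:21, i.e. DF 00:32:58;21.

00:32:58;21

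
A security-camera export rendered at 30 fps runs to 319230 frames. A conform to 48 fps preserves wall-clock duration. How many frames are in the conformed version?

510768 frames

Target frames = source frames × (target rate / source rate) = 319230 × (48)/(30) = 319230 × 8/5 = 510768.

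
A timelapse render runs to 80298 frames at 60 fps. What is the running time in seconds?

1338.3 seconds

Running time = 80298 / (60) = 1338.3 s.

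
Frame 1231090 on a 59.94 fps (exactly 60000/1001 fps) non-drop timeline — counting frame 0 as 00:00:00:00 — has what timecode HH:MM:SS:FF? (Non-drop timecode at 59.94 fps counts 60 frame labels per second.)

05:41:58:10

1231090 ÷ 60 = 20518 full seconds, remainder 10 frames.
20518 s = 5 h 41 min 58 s.
Timecode: 05:41:58:10.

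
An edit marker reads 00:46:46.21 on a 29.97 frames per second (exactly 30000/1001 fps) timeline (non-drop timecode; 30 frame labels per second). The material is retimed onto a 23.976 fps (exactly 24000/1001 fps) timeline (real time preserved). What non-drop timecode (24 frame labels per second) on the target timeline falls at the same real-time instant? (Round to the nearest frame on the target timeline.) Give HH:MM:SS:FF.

00:46:46:17

Source frame index: (0×3600 + 46×60 + 46) × 30 + 21 = 84201.
Real time: 84201 / (30000/1001) = 28095067/10000 s.
Target frame: (28095067/10000) × (24000/1001) = 336804/5 ≈ 67360.800 → 67361.
At 24 labels/s: frame 67361 → 00:46:46:17.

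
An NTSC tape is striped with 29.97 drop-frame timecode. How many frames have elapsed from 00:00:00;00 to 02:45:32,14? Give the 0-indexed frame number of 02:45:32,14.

297676

Complete 10-minute blocks: 16, each 17982 frames → 287712.
Remaining 5 whole minutes in the current block: 1800 + 4 × 1798 = 8992 frames.
Within the current minute: 32 × 30 + 14 − 2 = 972 (labels ;00/;01 skipped at this minute). Total = 287712 + 8992 + 972 = 297676.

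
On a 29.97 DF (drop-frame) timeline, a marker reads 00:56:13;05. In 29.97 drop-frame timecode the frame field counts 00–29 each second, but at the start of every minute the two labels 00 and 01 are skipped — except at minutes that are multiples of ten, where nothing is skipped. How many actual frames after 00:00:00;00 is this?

As if non-drop at 30 labels/s: (0 × 3600 + 56 × 60 + 13) × 30 + 5 = 101195.
Minute boundaries passed: 56; those not divisible by 10: 56 − 5 = 51; dropped labels = 2 × 51 = 102.
Actual frame index = 101195 − 102 = 101093.

101093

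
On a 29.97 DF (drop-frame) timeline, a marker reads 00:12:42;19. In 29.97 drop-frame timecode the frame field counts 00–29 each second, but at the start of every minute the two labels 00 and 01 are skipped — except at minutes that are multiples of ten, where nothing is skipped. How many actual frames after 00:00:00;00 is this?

22857

Complete 10-minute blocks: 1, each 17982 frames → 17982.
Remaining 2 whole minutes in the current block: 1800 + 1 × 1798 = 3598 frames.
Within the current minute: 42 × 30 + 19 − 2 = 1277 (labels ;00/;01 skipped at this minute). Total = 17982 + 3598 + 1277 = 22857.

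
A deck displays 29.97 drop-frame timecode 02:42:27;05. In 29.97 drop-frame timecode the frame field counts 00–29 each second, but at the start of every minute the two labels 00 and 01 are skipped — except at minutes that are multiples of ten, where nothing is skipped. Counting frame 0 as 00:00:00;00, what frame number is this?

292123

Complete 10-minute blocks: 16, each 17982 frames → 287712.
Remaining 2 whole minutes in the current block: 1800 + 1 × 1798 = 3598 frames.
Within the current minute: 27 × 30 + 5 − 2 = 813 (labels ;00/;01 skipped at this minute). Total = 287712 + 3598 + 813 = 292123.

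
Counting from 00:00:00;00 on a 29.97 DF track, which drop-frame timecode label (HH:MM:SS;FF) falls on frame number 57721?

Ten DF minutes hold 17982 frames, so frame 57721 lies in block 3 (frames 53946–71927) with 3775 frames into that block.
The block's first minute is 1800 frames and the rest 1798 each; 3775 frames reaches minute 2, so 3 × 18 + 2 × 2 = 58 labels have been skipped so far.
Adding those back, label number 57721 + 58 = 57779 at 30 labels/s is 1925 s + 29 f = 0 h 32 min 5 s frame 29, i.e. 00:32:05;29.

00:32:05;29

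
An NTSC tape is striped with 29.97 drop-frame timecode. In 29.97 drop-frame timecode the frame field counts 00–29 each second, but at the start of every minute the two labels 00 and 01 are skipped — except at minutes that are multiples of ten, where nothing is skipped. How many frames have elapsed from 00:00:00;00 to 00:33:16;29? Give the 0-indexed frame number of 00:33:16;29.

59849

As if non-drop at 30 labels/s: (0 × 3600 + 33 × 60 + 16) × 30 + 29 = 59909.
Minute boundaries passed: 33; those not divisible by 10: 33 − 3 = 30; dropped labels = 2 × 30 = 60.
Actual frame index = 59909 − 60 = 59849.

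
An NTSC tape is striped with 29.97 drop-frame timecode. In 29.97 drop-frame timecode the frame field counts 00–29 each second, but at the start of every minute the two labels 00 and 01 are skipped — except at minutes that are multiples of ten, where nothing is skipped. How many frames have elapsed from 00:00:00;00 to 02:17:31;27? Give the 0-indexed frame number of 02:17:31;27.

Complete 10-minute blocks: 13, each 17982 frames → 233766.
Remaining 7 whole minutes in the current block: 1800 + 6 × 1798 = 12588 frames.
Within the current minute: 31 × 30 + 27 − 2 = 955 (labels ;00/;01 skipped at this minute). Total = 233766 + 12588 + 955 = 247309.

247309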